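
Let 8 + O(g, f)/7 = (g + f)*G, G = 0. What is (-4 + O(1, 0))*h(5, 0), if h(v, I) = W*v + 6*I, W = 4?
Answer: -1200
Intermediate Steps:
O(g, f) = -56 (O(g, f) = -56 + 7*((g + f)*0) = -56 + 7*((f + g)*0) = -56 + 7*0 = -56 + 0 = -56)
h(v, I) = 4*v + 6*I
(-4 + O(1, 0))*h(5, 0) = (-4 - 56)*(4*5 + 6*0) = -60*(20 + 0) = -60*20 = -1200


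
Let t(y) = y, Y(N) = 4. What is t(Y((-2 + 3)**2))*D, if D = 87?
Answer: 348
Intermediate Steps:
t(Y((-2 + 3)**2))*D = 4*87 = 348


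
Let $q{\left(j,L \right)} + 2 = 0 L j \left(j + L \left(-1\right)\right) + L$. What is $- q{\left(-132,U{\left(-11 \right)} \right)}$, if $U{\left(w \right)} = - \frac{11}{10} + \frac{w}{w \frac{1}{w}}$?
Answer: $\frac{141}{10} \approx 14.1$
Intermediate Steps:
$U{\left(w \right)} = - \frac{11}{10} + w$ ($U{\left(w \right)} = \left(-11\right) \frac{1}{10} + \frac{w}{1} = - \frac{11}{10} + w 1 = - \frac{11}{10} + w$)
$q{\left(j,L \right)} = -2 + L$ ($q{\left(j,L \right)} = -2 + \left(0 L j \left(j + L \left(-1\right)\right) + L\right) = -2 + \left(0 j \left(j - L\right) + L\right) = -2 + \left(0 \left(j - L\right) + L\right) = -2 + \left(0 + L\right) = -2 + L$)
$- q{\left(-132,U{\left(-11 \right)} \right)} = - (-2 - \frac{121}{10}) = \left(-1\right) \left(- \frac{141}{10}\right) = \frac{141}{10}$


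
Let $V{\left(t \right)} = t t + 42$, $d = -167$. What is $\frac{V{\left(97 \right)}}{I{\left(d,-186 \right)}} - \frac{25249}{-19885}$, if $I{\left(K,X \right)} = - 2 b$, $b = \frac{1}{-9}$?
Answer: $\frac{1691448713}{39770} \approx 42531.0$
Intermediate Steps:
$b = - \frac{1}{9} \approx -0.11111$
$V{\left(t \right)} = 42 + t^{2}$ ($V{\left(t \right)} = t^{2} + 42 = 42 + t^{2}$)
$I{\left(K,X \right)} = \frac{2}{9}$ ($I{\left(K,X \right)} = \left(-2\right) \left(- \frac{1}{9}\right) = \frac{2}{9}$)
$\frac{V{\left(97 \right)}}{I{\left(d,-186 \right)}} - \frac{25249}{-19885} = \frac{42 + 97^{2}}{\frac{2}{9}} - \frac{25249}{-19885} = \left(42 + 9409\right) \frac{9}{2} - - \frac{25249}{19885} = 9451 \cdot \frac{9}{2} + \frac{25249}{19885} = \frac{85059}{2} + \frac{25249}{19885} = \frac{1691448713}{39770}$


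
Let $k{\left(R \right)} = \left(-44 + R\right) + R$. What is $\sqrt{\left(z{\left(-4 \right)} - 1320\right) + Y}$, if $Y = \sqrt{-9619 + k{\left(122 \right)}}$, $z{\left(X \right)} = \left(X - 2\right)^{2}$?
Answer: $\sqrt{-1284 + i \sqrt{9419}} \approx 1.3533 + 35.859 i$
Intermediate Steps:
$k{\left(R \right)} = -44 + 2 R$
$z{\left(X \right)} = \left(-2 + X\right)^{2}$
$Y = i \sqrt{9419}$ ($Y = \sqrt{-9619 + \left(-44 + 2 \cdot 122\right)} = \sqrt{-9619 + \left(-44 + 244\right)} = \sqrt{-9619 + 200} = \sqrt{-9419} = i \sqrt{9419} \approx 97.052 i$)
$\sqrt{\left(z{\left(-4 \right)} - 1320\right) + Y} = \sqrt{\left(\left(-2 - 4\right)^{2} - 1320\right) + i \sqrt{9419}} = \sqrt{\left(\left(-6\right)^{2} - 1320\right) + i \sqrt{9419}} = \sqrt{\left(36 - 1320\right) + i \sqrt{9419}} = \sqrt{-1284 + i \sqrt{9419}}$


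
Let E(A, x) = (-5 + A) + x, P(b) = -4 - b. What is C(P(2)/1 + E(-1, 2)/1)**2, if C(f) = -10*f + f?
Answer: 8100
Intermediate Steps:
E(A, x) = -5 + A + x
C(f) = -9*f
C(P(2)/1 + E(-1, 2)/1)**2 = (-9*((-4 - 1*2)/1 + (-5 - 1 + 2)/1))**2 = (-9*((-4 - 2)*1 - 4*1))**2 = (-9*(-6*1 - 4))**2 = (-9*(-6 - 4))**2 = (-9*(-10))**2 = 90**2 = 8100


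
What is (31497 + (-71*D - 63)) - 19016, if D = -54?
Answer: 16252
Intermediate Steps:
(31497 + (-71*D - 63)) - 19016 = (31497 + (-71*(-54) - 63)) - 19016 = (31497 + (3834 - 63)) - 19016 = (31497 + 3771) - 19016 = 35268 - 19016 = 16252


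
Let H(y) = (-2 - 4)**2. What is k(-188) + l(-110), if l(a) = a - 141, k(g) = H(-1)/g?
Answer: -11806/47 ≈ -251.19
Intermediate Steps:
H(y) = 36 (H(y) = (-6)**2 = 36)
k(g) = 36/g
l(a) = -141 + a
k(-188) + l(-110) = 36/(-188) + (-141 - 110) = 36*(-1/188) - 251 = -9/47 - 251 = -11806/47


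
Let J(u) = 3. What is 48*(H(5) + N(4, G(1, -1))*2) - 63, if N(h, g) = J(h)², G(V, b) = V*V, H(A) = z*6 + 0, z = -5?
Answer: -639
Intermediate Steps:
H(A) = -30 (H(A) = -5*6 + 0 = -30 + 0 = -30)
G(V, b) = V²
N(h, g) = 9 (N(h, g) = 3² = 9)
48*(H(5) + N(4, G(1, -1))*2) - 63 = 48*(-30 + 9*2) - 63 = 48*(-30 + 18) - 63 = 48*(-12) - 63 = -576 - 63 = -639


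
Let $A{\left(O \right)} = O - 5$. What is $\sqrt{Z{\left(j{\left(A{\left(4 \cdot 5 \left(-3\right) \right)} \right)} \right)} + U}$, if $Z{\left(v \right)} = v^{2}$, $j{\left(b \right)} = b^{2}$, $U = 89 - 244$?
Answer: $\sqrt{17850470} \approx 4225.0$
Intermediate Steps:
$A{\left(O \right)} = -5 + O$ ($A{\left(O \right)} = O - 5 = -5 + O$)
$U = -155$ ($U = 89 - 244 = -155$)
$\sqrt{Z{\left(j{\left(A{\left(4 \cdot 5 \left(-3\right) \right)} \right)} \right)} + U} = \sqrt{\left(\left(-5 + 4 \cdot 5 \left(-3\right)\right)^{2}\right)^{2} - 155} = \sqrt{\left(\left(-5 + 20 \left(-3\right)\right)^{2}\right)^{2} - 155} = \sqrt{\left(\left(-5 - 60\right)^{2}\right)^{2} - 155} = \sqrt{\left(\left(-65\right)^{2}\right)^{2} - 155} = \sqrt{4225^{2} - 155} = \sqrt{17850625 - 155} = \sqrt{17850470}$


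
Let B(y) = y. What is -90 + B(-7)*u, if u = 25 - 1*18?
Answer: -139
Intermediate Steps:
u = 7 (u = 25 - 18 = 7)
-90 + B(-7)*u = -90 - 7*7 = -90 - 49 = -139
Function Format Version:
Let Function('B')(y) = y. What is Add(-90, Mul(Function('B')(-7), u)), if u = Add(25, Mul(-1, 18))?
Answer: -139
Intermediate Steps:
u = 7 (u = Add(25, -18) = 7)
Add(-90, Mul(Function('B')(-7), u)) = Add(-90, Mul(-7, 7)) = Add(-90, -49) = -139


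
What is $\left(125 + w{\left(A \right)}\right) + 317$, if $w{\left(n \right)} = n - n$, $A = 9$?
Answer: $442$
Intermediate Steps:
$w{\left(n \right)} = 0$
$\left(125 + w{\left(A \right)}\right) + 317 = \left(125 + 0\right) + 317 = 125 + 317 = 442$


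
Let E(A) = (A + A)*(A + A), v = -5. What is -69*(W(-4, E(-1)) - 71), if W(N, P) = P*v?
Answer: 6279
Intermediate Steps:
E(A) = 4*A² (E(A) = (2*A)*(2*A) = 4*A²)
W(N, P) = -5*P (W(N, P) = P*(-5) = -5*P)
-69*(W(-4, E(-1)) - 71) = -69*(-20*(-1)² - 71) = -69*(-20 - 71) = -69*(-91) = 6279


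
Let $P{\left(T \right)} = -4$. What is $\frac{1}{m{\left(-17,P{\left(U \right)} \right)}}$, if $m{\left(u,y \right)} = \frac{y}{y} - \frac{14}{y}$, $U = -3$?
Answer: $\frac{2}{9} \approx 0.22222$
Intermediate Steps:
$m{\left(u,y \right)} = 1 - \frac{14}{y}$
$\frac{1}{m{\left(-17,P{\left(U \right)} \right)}} = \frac{1}{\frac{1}{-4} \left(-14 - 4\right)} = \frac{1}{\left(- \frac{1}{4}\right) \left(-18\right)} = \frac{1}{\frac{9}{2}} = \frac{2}{9}$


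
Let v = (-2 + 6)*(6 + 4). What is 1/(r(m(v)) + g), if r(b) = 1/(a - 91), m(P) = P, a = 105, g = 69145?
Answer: 14/968031 ≈ 1.4462e-5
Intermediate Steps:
v = 40 (v = 4*10 = 40)
r(b) = 1/14 (r(b) = 1/(105 - 91) = 1/14)
1/(r(m(v)) + g) = 1/(1/14 + 69145) = 1/(968031/14) = 14/968031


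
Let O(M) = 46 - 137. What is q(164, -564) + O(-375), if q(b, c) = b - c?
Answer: 637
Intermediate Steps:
O(M) = -91
q(164, -564) + O(-375) = (164 - 1*(-564)) - 91 = (164 + 564) - 91 = 728 - 91 = 637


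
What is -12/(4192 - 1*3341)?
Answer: -12/851 ≈ -0.014101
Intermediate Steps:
-12/(4192 - 1*3341) = -12/(4192 - 3341) = -12/851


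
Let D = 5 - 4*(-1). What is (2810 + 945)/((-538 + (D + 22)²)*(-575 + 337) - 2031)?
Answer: -751/20541 ≈ -0.036561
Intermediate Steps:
D = 9 (D = 5 + 4 = 9)
(2810 + 945)/((-538 + (D + 22)²)*(-575 + 337) - 2031) = (2810 + 945)/((-538 + (9 + 22)²)*(-575 + 337) - 2031) = 3755/((-538 + 31²)*(-238) - 2031) = 3755/((-538 + 961)*(-238) - 2031) = 3755/(423*(-238) - 2031) = 3755/(-100674 - 2031) = 3755/(-102705) = 3755*(-1/102705) = -751/20541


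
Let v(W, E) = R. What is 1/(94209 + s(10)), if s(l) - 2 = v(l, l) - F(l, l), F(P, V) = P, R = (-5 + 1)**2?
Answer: 1/94217 ≈ 1.0614e-5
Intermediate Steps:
R = 16 (R = (-4)**2 = 16)
v(W, E) = 16
s(l) = 18 - l (s(l) = 2 + (16 - l) = 18 - l)
1/(94209 + s(10)) = 1/(94209 + (18 - 1*10)) = 1/(94209 + (18 - 10)) = 1/(94209 + 8) = 1/94217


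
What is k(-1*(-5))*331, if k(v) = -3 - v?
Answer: -2648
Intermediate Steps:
k(-1*(-5))*331 = (-3 - (-1)*(-5))*331 = (-3 - 1*5)*331 = (-3 - 5)*331 = -8*331 = -2648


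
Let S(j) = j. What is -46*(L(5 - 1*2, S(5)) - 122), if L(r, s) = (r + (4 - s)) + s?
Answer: 5290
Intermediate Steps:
L(r, s) = 4 + r (L(r, s) = (4 + r - s) + s = 4 + r)
-46*(L(5 - 1*2, S(5)) - 122) = -46*((4 + (5 - 1*2)) - 122) = -46*((4 + (5 - 2)) - 122) = -46*((4 + 3) - 122) = -46*(7 - 122) = -46*(-115) = 5290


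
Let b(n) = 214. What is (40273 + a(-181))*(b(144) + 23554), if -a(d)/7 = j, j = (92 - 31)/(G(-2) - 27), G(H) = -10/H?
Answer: 10534369772/11 ≈ 9.5767e+8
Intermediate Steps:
j = -61/22 (j = (92 - 31)/(-10/(-2) - 27) = 61/(-10*(-½) - 27) = 61/(5 - 27) = 61/(-22) = 61*(-1/22) = -61/22 ≈ -2.7727)
a(d) = 427/22 (a(d) = -7*(-61/22) = 427/22)
(40273 + a(-181))*(b(144) + 23554) = (40273 + 427/22)*(214 + 23554) = (886433/22)*23768 = 10534369772/11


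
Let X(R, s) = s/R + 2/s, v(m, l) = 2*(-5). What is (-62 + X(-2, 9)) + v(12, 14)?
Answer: -1373/18 ≈ -76.278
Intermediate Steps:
v(m, l) = -10
X(R, s) = 2/s + s/R
(-62 + X(-2, 9)) + v(12, 14) = (-62 + (2/9 + 9/(-2))) - 10 = (-62 + (2*(1/9) + 9*(-1/2))) - 10 = (-62 + (2/9 - 9/2)) - 10 = (-62 - 77/18) - 10 = -1193/18 - 10 = -1373/18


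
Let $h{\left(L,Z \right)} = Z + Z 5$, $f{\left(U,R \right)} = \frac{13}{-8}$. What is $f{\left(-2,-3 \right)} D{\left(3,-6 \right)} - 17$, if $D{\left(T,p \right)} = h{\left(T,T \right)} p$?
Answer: $\frac{317}{2} \approx 158.5$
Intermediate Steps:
$f{\left(U,R \right)} = - \frac{13}{8}$ ($f{\left(U,R \right)} = 13 \left(- \frac{1}{8}\right) = - \frac{13}{8}$)
$h{\left(L,Z \right)} = 6 Z$ ($h{\left(L,Z \right)} = Z + 5 Z = 6 Z$)
$D{\left(T,p \right)} = 6 T p$
$f{\left(-2,-3 \right)} D{\left(3,-6 \right)} - 17 = - \frac{13 \cdot 6 \cdot 3 \left(-6\right)}{8} - 17 = \left(- \frac{13}{8}\right) \left(-108\right) - 17 = \frac{351}{2} - 17 = \frac{317}{2}$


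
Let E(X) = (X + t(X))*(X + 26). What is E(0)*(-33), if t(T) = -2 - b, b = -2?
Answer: 0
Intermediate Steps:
t(T) = 0 (t(T) = -2 - 1*(-2) = -2 + 2 = 0)
E(X) = X*(26 + X) (E(X) = (X + 0)*(X + 26) = X*(26 + X))
E(0)*(-33) = (0*(26 + 0))*(-33) = (0*26)*(-33) = 0*(-33) = 0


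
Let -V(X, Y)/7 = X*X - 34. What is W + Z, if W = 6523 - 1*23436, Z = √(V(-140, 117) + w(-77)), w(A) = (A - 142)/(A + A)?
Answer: -16913 + I*√3248157066/154 ≈ -16913.0 + 370.08*I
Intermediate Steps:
w(A) = (-142 + A)/(2*A) (w(A) = (-142 + A)/((2*A)) = (-142 + A)*(1/(2*A)) = (-142 + A)/(2*A))
V(X, Y) = 238 - 7*X² (V(X, Y) = -7*(X*X - 34) = -7*(X² - 34) = -7*(-34 + X²) = 238 - 7*X²)
Z = I*√3248157066/154 (Z = √((238 - 7*(-140)²) + (½)*(-142 - 77)/(-77)) = √((238 - 7*19600) + (½)*(-1/77)*(-219)) = √((238 - 137200) + 219/154) = √(-136962 + 219/154) = √(-21091929/154) = I*√3248157066/154 ≈ 370.08*I)
W = -16913 (W = 6523 - 23436 = -16913)
W + Z = -16913 + I*√3248157066/154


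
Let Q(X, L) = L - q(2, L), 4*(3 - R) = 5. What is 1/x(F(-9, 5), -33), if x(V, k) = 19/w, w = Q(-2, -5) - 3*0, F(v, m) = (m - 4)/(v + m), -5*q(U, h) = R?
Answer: -93/380 ≈ -0.24474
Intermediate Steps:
R = 7/4 (R = 3 - ¼*5 = 3 - 5/4 = 7/4 ≈ 1.7500)
q(U, h) = -7/20 (q(U, h) = -⅕*7/4 = -7/20)
Q(X, L) = 7/20 + L (Q(X, L) = L - 1*(-7/20) = L + 7/20 = 7/20 + L)
F(v, m) = (-4 + m)/(m + v)
w = -93/20 (w = (7/20 - 5) - 3*0 = -93/20 + 0 = -93/20 ≈ -4.6500)
x(V, k) = -380/93 (x(V, k) = 19/(-93/20) = 19*(-20/93) = -380/93)
1/x(F(-9, 5), -33) = 1/(-380/93) = -93/380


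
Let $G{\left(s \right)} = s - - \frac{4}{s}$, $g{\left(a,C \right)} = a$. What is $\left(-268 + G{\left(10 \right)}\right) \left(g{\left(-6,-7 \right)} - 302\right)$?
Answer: $\frac{396704}{5} \approx 79341.0$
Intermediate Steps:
$G{\left(s \right)} = s + \frac{4}{s}$
$\left(-268 + G{\left(10 \right)}\right) \left(g{\left(-6,-7 \right)} - 302\right) = \left(-268 + \left(10 + \frac{4}{10}\right)\right) \left(-6 - 302\right) = \left(-268 + \left(10 + 4 \cdot \frac{1}{10}\right)\right) \left(-308\right) = \left(-268 + \left(10 + \frac{2}{5}\right)\right) \left(-308\right) = \left(-268 + \frac{52}{5}\right) \left(-308\right) = \left(- \frac{1288}{5}\right) \left(-308\right) = \frac{396704}{5}$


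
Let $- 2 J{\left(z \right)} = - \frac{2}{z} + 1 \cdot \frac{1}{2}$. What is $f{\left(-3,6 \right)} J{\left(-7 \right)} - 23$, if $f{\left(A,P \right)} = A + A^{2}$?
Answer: $- \frac{355}{14} \approx -25.357$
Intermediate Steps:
$J{\left(z \right)} = - \frac{1}{4} + \frac{1}{z}$ ($J{\left(z \right)} = - \frac{- \frac{2}{z} + 1 \cdot \frac{1}{2}}{2} = - \frac{- \frac{2}{z} + \frac{1}{2}}{2} = - \frac{\frac{1}{2} - \frac{2}{z}}{2} = - \frac{1}{4} + \frac{1}{z}$)
$f{\left(-3,6 \right)} J{\left(-7 \right)} - 23 = - 3 \left(1 - 3\right) \frac{4 - -7}{4 \left(-7\right)} - 23 = \left(-3\right) \left(-2\right) \frac{1}{4} \left(- \frac{1}{7}\right) \left(4 + 7\right) - 23 = 6 \cdot \frac{1}{4} \left(- \frac{1}{7}\right) 11 - 23 = 6 \left(- \frac{11}{28}\right) - 23 = - \frac{33}{14} - 23 = - \frac{355}{14}$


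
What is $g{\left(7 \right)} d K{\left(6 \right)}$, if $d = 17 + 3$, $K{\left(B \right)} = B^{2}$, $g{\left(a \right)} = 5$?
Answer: $3600$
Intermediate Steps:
$d = 20$
$g{\left(7 \right)} d K{\left(6 \right)} = 5 \cdot 20 \cdot 6^{2} = 100 \cdot 36 = 3600$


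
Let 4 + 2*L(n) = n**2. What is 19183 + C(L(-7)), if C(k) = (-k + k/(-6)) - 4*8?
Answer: 76499/4 ≈ 19125.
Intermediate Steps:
L(n) = -2 + n**2/2
C(k) = -32 - 7*k/6 (C(k) = (-k + k*(-1/6)) - 32 = (-k - k/6) - 32 = -7*k/6 - 32 = -32 - 7*k/6)
19183 + C(L(-7)) = 19183 + (-32 - 7*(-2 + (1/2)*(-7)**2)/6) = 19183 + (-32 - 7*(-2 + (1/2)*49)/6) = 19183 + (-32 - 7*(-2 + 49/2)/6) = 19183 + (-32 - 7/6*45/2) = 19183 + (-32 - 105/4) = 19183 - 233/4 = 76499/4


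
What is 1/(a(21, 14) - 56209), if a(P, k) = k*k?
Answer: -1/56013 ≈ -1.7853e-5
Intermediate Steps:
a(P, k) = k²
1/(a(21, 14) - 56209) = 1/(14² - 56209) = 1/(196 - 56209) = 1/(-56013) = -1/56013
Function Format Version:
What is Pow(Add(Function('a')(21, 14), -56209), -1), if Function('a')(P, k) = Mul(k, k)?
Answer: Rational(-1, 56013) ≈ -1.7853e-5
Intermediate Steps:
Function('a')(P, k) = Pow(k, 2)
Pow(Add(Function('a')(21, 14), -56209), -1) = Pow(Add(Pow(14, 2), -56209), -1) = Pow(Add(196, -56209), -1) = Pow(-56013, -1) = Rational(-1, 56013)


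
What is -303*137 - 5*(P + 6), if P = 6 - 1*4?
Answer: -41551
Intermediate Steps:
P = 2 (P = 6 - 4 = 2)
-303*137 - 5*(P + 6) = -303*137 - 5*(2 + 6) = -41511 - 5*8 = -41511 - 40 = -41551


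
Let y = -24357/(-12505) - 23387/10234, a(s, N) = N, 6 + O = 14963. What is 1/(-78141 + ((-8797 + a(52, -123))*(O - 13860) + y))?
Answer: -18282310/180325395259381 ≈ -1.0139e-7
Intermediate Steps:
O = 14957 (O = -6 + 14963 = 14957)
y = -6169271/18282310 (y = -24357*(-1/12505) - 23387*1/10234 = 24357/12505 - 3341/1462 = -6169271/18282310 ≈ -0.33744)
1/(-78141 + ((-8797 + a(52, -123))*(O - 13860) + y)) = 1/(-78141 + ((-8797 - 123)*(14957 - 13860) - 6169271/18282310)) = 1/(-78141 + (-8920*1097 - 6169271/18282310)) = 1/(-78141 + (-9785240 - 6169271/18282310)) = 1/(-78141 - 178896797273671/18282310) = 1/(-180325395259381/18282310) = -18282310/180325395259381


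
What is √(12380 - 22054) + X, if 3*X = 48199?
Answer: 48199/3 + I*√9674 ≈ 16066.0 + 98.356*I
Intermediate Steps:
X = 48199/3 (X = (⅓)*48199 = 48199/3 ≈ 16066.)
√(12380 - 22054) + X = √(12380 - 22054) + 48199/3 = √(-9674) + 48199/3 = I*√9674 + 48199/3 = 48199/3 + I*√9674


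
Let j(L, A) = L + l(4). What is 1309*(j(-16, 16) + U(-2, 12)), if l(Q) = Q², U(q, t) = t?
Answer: 15708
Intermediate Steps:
j(L, A) = 16 + L (j(L, A) = L + 4² = L + 16 = 16 + L)
1309*(j(-16, 16) + U(-2, 12)) = 1309*((16 - 16) + 12) = 1309*(0 + 12) = 1309*12 = 15708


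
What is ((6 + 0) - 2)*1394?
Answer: 5576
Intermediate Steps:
((6 + 0) - 2)*1394 = (6 - 2)*1394 = 4*1394 = 5576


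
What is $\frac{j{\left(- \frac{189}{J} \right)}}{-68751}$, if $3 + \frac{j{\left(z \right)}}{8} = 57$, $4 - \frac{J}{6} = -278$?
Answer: $- \frac{48}{7639} \approx -0.0062835$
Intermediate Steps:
$J = 1692$ ($J = 24 - -1668 = 24 + 1668 = 1692$)
$j{\left(z \right)} = 432$ ($j{\left(z \right)} = -24 + 8 \cdot 57 = -24 + 456 = 432$)
$\frac{j{\left(- \frac{189}{J} \right)}}{-68751} = \frac{432}{-68751} = 432 \left(- \frac{1}{68751}\right) = - \frac{48}{7639}$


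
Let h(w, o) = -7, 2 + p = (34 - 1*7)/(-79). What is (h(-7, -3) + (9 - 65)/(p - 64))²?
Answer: 1040901169/27468081 ≈ 37.895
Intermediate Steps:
p = -185/79 (p = -2 + (34 - 1*7)/(-79) = -2 + (34 - 7)*(-1/79) = -2 + 27*(-1/79) = -2 - 27/79 = -185/79 ≈ -2.3418)
(h(-7, -3) + (9 - 65)/(p - 64))² = (-7 + (9 - 65)/(-185/79 - 64))² = (-7 - 56/(-5241/79))² = (-7 - 56*(-79/5241))² = (-7 + 4424/5241)² = (-32263/5241)² = 1040901169/27468081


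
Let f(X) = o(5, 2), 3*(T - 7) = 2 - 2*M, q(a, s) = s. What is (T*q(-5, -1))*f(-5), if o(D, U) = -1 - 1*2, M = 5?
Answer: 13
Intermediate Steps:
T = 13/3 (T = 7 + (2 - 2*5)/3 = 7 + (2 - 10)/3 = 7 + (⅓)*(-8) = 7 - 8/3 = 13/3 ≈ 4.3333)
o(D, U) = -3 (o(D, U) = -1 - 2 = -3)
f(X) = -3
(T*q(-5, -1))*f(-5) = ((13/3)*(-1))*(-3) = -13/3*(-3) = 13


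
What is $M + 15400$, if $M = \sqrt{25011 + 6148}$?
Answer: $15400 + \sqrt{31159} \approx 15577.0$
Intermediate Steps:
$M = \sqrt{31159} \approx 176.52$
$M + 15400 = \sqrt{31159} + 15400 = 15400 + \sqrt{31159}$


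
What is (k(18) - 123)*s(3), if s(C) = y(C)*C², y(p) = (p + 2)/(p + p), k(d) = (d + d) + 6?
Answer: -1215/2 ≈ -607.50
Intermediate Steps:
k(d) = 6 + 2*d (k(d) = 2*d + 6 = 6 + 2*d)
y(p) = (2 + p)/(2*p) (y(p) = (2 + p)/((2*p)) = (2 + p)*(1/(2*p)) = (2 + p)/(2*p))
s(C) = C*(2 + C)/2 (s(C) = ((2 + C)/(2*C))*C² = C*(2 + C)/2)
(k(18) - 123)*s(3) = ((6 + 2*18) - 123)*((½)*3*(2 + 3)) = ((6 + 36) - 123)*((½)*3*5) = (42 - 123)*(15/2) = -81*15/2 = -1215/2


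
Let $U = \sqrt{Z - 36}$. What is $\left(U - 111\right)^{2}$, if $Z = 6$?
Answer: $\left(111 - i \sqrt{30}\right)^{2} \approx 12291.0 - 1215.9 i$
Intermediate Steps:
$U = i \sqrt{30}$ ($U = \sqrt{6 - 36} = \sqrt{-30} = i \sqrt{30} \approx 5.4772 i$)
$\left(U - 111\right)^{2} = \left(i \sqrt{30} - 111\right)^{2} = \left(-111 + i \sqrt{30}\right)^{2}$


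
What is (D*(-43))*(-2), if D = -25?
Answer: -2150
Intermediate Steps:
(D*(-43))*(-2) = -25*(-43)*(-2) = 1075*(-2) = -2150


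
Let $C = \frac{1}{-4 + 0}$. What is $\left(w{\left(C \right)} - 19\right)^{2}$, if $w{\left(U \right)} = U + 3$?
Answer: $\frac{4225}{16} \approx 264.06$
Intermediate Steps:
$C = - \frac{1}{4}$ ($C = \frac{1}{-4} = - \frac{1}{4} \approx -0.25$)
$w{\left(U \right)} = 3 + U$
$\left(w{\left(C \right)} - 19\right)^{2} = \left(\left(3 - \frac{1}{4}\right) - 19\right)^{2} = \left(\frac{11}{4} - 19\right)^{2} = \left(- \frac{65}{4}\right)^{2} = \frac{4225}{16}$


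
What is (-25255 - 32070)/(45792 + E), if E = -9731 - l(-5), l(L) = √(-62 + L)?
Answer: -2067196825/1300395788 - 57325*I*√67/1300395788 ≈ -1.5897 - 0.00036083*I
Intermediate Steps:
E = -9731 - I*√67 (E = -9731 - √(-62 - 5) = -9731 - √(-67) = -9731 - I*√67 ≈ -9731.0 - 8.1853*I)
(-25255 - 32070)/(45792 + E) = (-25255 - 32070)/(45792 + (-9731 - I*√67)) = -57325/(36061 - I*√67)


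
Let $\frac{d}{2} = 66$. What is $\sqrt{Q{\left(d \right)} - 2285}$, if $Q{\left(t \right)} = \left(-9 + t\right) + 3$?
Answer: $i \sqrt{2159} \approx 46.465 i$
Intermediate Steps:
$d = 132$ ($d = 2 \cdot 66 = 132$)
$Q{\left(t \right)} = -6 + t$
$\sqrt{Q{\left(d \right)} - 2285} = \sqrt{\left(-6 + 132\right) - 2285} = \sqrt{126 - 2285} = \sqrt{-2159} = i \sqrt{2159}$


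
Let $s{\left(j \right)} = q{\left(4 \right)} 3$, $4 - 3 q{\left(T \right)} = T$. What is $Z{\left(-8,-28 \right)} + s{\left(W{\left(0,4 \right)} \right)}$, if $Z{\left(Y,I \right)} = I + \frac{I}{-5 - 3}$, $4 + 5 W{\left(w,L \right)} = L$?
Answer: $- \frac{49}{2} \approx -24.5$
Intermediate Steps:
$W{\left(w,L \right)} = - \frac{4}{5} + \frac{L}{5}$
$q{\left(T \right)} = \frac{4}{3} - \frac{T}{3}$
$Z{\left(Y,I \right)} = \frac{7 I}{8}$ ($Z{\left(Y,I \right)} = I + \frac{I}{-8} = I + I \left(- \frac{1}{8}\right) = I - \frac{I}{8} = \frac{7 I}{8}$)
$s{\left(j \right)} = 0$ ($s{\left(j \right)} = \left(\frac{4}{3} - \frac{4}{3}\right) 3 = 0 \cdot 3 = 0$)
$Z{\left(-8,-28 \right)} + s{\left(W{\left(0,4 \right)} \right)} = \frac{7}{8} \left(-28\right) + 0 = - \frac{49}{2} + 0 = - \frac{49}{2}$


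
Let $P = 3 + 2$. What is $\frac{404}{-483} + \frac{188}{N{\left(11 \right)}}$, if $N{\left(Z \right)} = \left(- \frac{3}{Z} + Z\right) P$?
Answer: $\frac{380242}{142485} \approx 2.6686$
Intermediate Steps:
$P = 5$
$N{\left(Z \right)} = - \frac{15}{Z} + 5 Z$ ($N{\left(Z \right)} = \left(- \frac{3}{Z} + Z\right) 5 = \left(Z - \frac{3}{Z}\right) 5 = - \frac{15}{Z} + 5 Z$)
$\frac{404}{-483} + \frac{188}{N{\left(11 \right)}} = \frac{404}{-483} + \frac{188}{- \frac{15}{11} + 5 \cdot 11} = 404 \left(- \frac{1}{483}\right) + \frac{188}{\left(-15\right) \frac{1}{11} + 55} = - \frac{404}{483} + \frac{188}{- \frac{15}{11} + 55} = - \frac{404}{483} + \frac{188}{\frac{590}{11}} = - \frac{404}{483} + 188 \cdot \frac{11}{590} = - \frac{404}{483} + \frac{1034}{295} = \frac{380242}{142485}$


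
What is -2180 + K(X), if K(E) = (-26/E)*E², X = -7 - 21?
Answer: -1452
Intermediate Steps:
X = -28
K(E) = -26*E
-2180 + K(X) = -2180 - 26*(-28) = -2180 + 728 = -1452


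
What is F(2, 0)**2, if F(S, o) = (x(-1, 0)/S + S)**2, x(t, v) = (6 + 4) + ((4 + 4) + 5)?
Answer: 531441/16 ≈ 33215.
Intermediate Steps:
x(t, v) = 23 (x(t, v) = 10 + (8 + 5) = 10 + 13 = 23)
F(S, o) = (S + 23/S)**2 (F(S, o) = (23/S + S)**2 = (S + 23/S)**2)
F(2, 0)**2 = ((23 + 2**2)**2/2**2)**2 = ((23 + 4)**2/4)**2 = ((1/4)*27**2)**2 = ((1/4)*729)**2 = (729/4)**2 = 531441/16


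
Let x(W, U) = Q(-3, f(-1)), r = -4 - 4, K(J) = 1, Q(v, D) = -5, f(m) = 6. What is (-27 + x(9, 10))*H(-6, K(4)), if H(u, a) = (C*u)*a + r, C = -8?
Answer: -1280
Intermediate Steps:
r = -8
x(W, U) = -5
H(u, a) = -8 - 8*a*u (H(u, a) = (-8*u)*a - 8 = -8*a*u - 8 = -8 - 8*a*u)
(-27 + x(9, 10))*H(-6, K(4)) = (-27 - 5)*(-8 - 8*1*(-6)) = -32*(-8 + 48) = -32*40 = -1280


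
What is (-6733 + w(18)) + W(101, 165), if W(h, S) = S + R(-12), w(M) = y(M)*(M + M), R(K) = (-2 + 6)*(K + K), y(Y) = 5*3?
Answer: -6124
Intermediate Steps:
y(Y) = 15
R(K) = 8*K (R(K) = 4*(2*K) = 8*K)
w(M) = 30*M (w(M) = 15*(M + M) = 15*(2*M) = 30*M)
W(h, S) = -96 + S (W(h, S) = S + 8*(-12) = S - 96 = -96 + S)
(-6733 + w(18)) + W(101, 165) = (-6733 + 30*18) + (-96 + 165) = (-6733 + 540) + 69 = -6193 + 69 = -6124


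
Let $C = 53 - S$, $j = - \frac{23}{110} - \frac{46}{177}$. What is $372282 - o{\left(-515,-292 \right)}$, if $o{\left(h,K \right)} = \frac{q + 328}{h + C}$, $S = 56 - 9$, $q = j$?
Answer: $\frac{3689406621889}{9910230} \approx 3.7228 \cdot 10^{5}$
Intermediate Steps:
$j = - \frac{9131}{19470}$ ($j = \left(-23\right) \frac{1}{110} - \frac{46}{177} = - \frac{23}{110} - \frac{46}{177} = - \frac{9131}{19470} \approx -0.46898$)
$q = - \frac{9131}{19470} \approx -0.46898$
$S = 47$ ($S = 56 - 9 = 47$)
$C = 6$ ($C = 53 - 47 = 6$)
$o{\left(h,K \right)} = \frac{6377029}{19470 \left(6 + h\right)}$ ($o{\left(h,K \right)} = \frac{- \frac{9131}{19470} + 328}{h + 6} = \frac{6377029}{19470 \left(6 + h\right)}$)
$372282 - o{\left(-515,-292 \right)} = 372282 - \frac{6377029}{19470 \left(6 - 515\right)} = 372282 - \frac{6377029}{19470 \left(-509\right)} = 372282 - \frac{6377029}{19470} \left(- \frac{1}{509}\right) = 372282 - - \frac{6377029}{9910230} = 372282 + \frac{6377029}{9910230} = \frac{3689406621889}{9910230}$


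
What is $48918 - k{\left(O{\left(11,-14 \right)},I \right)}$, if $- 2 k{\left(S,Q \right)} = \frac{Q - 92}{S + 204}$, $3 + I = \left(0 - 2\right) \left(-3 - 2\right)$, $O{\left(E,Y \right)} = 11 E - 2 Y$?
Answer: $\frac{34536023}{706} \approx 48918.0$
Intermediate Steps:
$O{\left(E,Y \right)} = - 2 Y + 11 E$
$I = 7$ ($I = -3 + \left(0 - 2\right) \left(-3 - 2\right) = -3 + \left(0 - 2\right) \left(-5\right) = -3 - -10 = -3 + 10 = 7$)
$k{\left(S,Q \right)} = - \frac{-92 + Q}{2 \left(204 + S\right)}$ ($k{\left(S,Q \right)} = - \frac{\left(Q - 92\right) \frac{1}{S + 204}}{2} = - \frac{\left(-92 + Q\right) \frac{1}{204 + S}}{2} = - \frac{\frac{1}{204 + S} \left(-92 + Q\right)}{2} = - \frac{-92 + Q}{2 \left(204 + S\right)}$)
$48918 - k{\left(O{\left(11,-14 \right)},I \right)} = 48918 - \frac{92 - 7}{2 \left(204 + \left(\left(-2\right) \left(-14\right) + 11 \cdot 11\right)\right)} = 48918 - \frac{92 - 7}{2 \left(204 + \left(28 + 121\right)\right)} = 48918 - \frac{1}{2} \frac{1}{204 + 149} \cdot 85 = 48918 - \frac{1}{2} \cdot \frac{1}{353} \cdot 85 = 48918 - \frac{85}{706} = \frac{34536023}{706}$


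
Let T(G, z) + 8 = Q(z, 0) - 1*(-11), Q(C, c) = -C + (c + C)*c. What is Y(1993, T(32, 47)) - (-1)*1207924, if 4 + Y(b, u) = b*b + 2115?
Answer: 5182084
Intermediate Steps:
Q(C, c) = -C + c*(C + c) (Q(C, c) = -C + (C + c)*c = -C + c*(C + c))
T(G, z) = 3 - z (T(G, z) = -8 + ((0**2 - z + z*0) - 1*(-11)) = -8 + ((0 - z + 0) + 11) = -8 + (-z + 11) = -8 + (11 - z) = 3 - z)
Y(b, u) = 2111 + b**2 (Y(b, u) = -4 + (b*b + 2115) = -4 + (b**2 + 2115) = -4 + (2115 + b**2) = 2111 + b**2)
Y(1993, T(32, 47)) - (-1)*1207924 = (2111 + 1993**2) - (-1)*1207924 = (2111 + 3972049) - 1*(-1207924) = 3974160 + 1207924 = 5182084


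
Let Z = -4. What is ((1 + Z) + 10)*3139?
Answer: 21973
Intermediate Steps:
((1 + Z) + 10)*3139 = ((1 - 4) + 10)*3139 = (-3 + 10)*3139 = 7*3139 = 21973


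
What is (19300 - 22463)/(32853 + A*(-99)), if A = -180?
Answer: -3163/50673 ≈ -0.062420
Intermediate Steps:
(19300 - 22463)/(32853 + A*(-99)) = (19300 - 22463)/(32853 - 180*(-99)) = -3163/(32853 + 17820) = -3163/50673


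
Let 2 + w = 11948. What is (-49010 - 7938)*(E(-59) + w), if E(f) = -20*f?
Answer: -747499448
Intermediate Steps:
w = 11946 (w = -2 + 11948 = 11946)
(-49010 - 7938)*(E(-59) + w) = (-49010 - 7938)*(-20*(-59) + 11946) = -56948*(1180 + 11946) = -56948*13126 = -747499448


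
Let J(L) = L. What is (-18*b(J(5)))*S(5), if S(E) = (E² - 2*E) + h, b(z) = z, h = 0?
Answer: -1350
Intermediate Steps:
S(E) = E² - 2*E (S(E) = (E² - 2*E) + 0 = E² - 2*E)
(-18*b(J(5)))*S(5) = (-18*5)*(5*(-2 + 5)) = -450*3 = -90*15 = -1350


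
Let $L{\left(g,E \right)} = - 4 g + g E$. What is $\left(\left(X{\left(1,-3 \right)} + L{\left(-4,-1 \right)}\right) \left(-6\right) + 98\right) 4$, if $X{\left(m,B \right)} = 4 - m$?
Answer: $-160$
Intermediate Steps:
$L{\left(g,E \right)} = - 4 g + E g$
$\left(\left(X{\left(1,-3 \right)} + L{\left(-4,-1 \right)}\right) \left(-6\right) + 98\right) 4 = \left(\left(\left(4 - 1\right) - 4 \left(-4 - 1\right)\right) \left(-6\right) + 98\right) 4 = \left(\left(\left(4 - 1\right) - -20\right) \left(-6\right) + 98\right) 4 = \left(\left(3 + 20\right) \left(-6\right) + 98\right) 4 = \left(23 \left(-6\right) + 98\right) 4 = \left(-138 + 98\right) 4 = \left(-40\right) 4 = -160$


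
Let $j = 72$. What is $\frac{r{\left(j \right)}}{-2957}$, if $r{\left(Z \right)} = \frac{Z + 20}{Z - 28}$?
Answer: $- \frac{23}{32527} \approx -0.0007071$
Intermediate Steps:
$r{\left(Z \right)} = \frac{20 + Z}{-28 + Z}$
$\frac{r{\left(j \right)}}{-2957} = \frac{\frac{1}{-28 + 72} \left(20 + 72\right)}{-2957} = \frac{1}{44} \cdot 92 \left(- \frac{1}{2957}\right) = \frac{23}{11} \left(- \frac{1}{2957}\right) = - \frac{23}{32527}$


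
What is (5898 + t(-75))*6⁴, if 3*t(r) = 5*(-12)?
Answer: 7617888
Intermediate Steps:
t(r) = -20 (t(r) = (5*(-12))/3 = (⅓)*(-60) = -20)
(5898 + t(-75))*6⁴ = (5898 - 20)*6⁴ = 5878*1296 = 7617888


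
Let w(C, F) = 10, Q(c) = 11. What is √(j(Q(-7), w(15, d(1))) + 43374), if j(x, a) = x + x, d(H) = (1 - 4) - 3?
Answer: 2*√10849 ≈ 208.32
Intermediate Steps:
d(H) = -6 (d(H) = -3 - 3 = -6)
j(x, a) = 2*x
√(j(Q(-7), w(15, d(1))) + 43374) = √(2*11 + 43374) = √(22 + 43374) = √43396 = 2*√10849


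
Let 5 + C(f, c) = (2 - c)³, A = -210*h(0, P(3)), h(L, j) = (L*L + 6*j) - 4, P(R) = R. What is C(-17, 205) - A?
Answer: -8362492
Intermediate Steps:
h(L, j) = -4 + L² + 6*j (h(L, j) = (L² + 6*j) - 4 = -4 + L² + 6*j)
A = -2940 (A = -210*(-4 + 0² + 6*3) = -210*(-4 + 0 + 18) = -210*14 = -2940)
C(f, c) = -5 + (2 - c)³
C(-17, 205) - A = (-5 - (-2 + 205)³) - 1*(-2940) = (-5 - 1*203³) + 2940 = (-5 - 1*8365427) + 2940 = (-5 - 8365427) + 2940 = -8365432 + 2940 = -8362492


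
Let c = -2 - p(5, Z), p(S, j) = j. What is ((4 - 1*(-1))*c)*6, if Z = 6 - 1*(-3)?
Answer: -330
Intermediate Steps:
Z = 9 (Z = 6 + 3 = 9)
c = -11 (c = -2 - 1*9 = -2 - 9 = -11)
((4 - 1*(-1))*c)*6 = ((4 - 1*(-1))*(-11))*6 = ((4 + 1)*(-11))*6 = (5*(-11))*6 = -55*6 = -330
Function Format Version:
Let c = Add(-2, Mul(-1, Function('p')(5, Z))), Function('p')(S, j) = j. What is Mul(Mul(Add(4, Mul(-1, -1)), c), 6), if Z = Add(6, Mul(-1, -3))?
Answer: -330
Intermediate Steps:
Z = 9 (Z = Add(6, 3) = 9)
c = -11 (c = Add(-2, Mul(-1, 9)) = Add(-2, -9) = -11)
Mul(Mul(Add(4, Mul(-1, -1)), c), 6) = Mul(Mul(Add(4, Mul(-1, -1)), -11), 6) = Mul(Mul(Add(4, 1), -11), 6) = Mul(Mul(5, -11), 6) = Mul(-55, 6) = -330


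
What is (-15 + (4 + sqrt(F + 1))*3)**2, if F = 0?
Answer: 0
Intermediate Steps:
(-15 + (4 + sqrt(F + 1))*3)**2 = (-15 + (4 + sqrt(0 + 1))*3)**2 = (-15 + (4 + sqrt(1))*3)**2 = (-15 + (4 + 1)*3)**2 = (-15 + 5*3)**2 = (-15 + 15)**2 = 0**2 = 0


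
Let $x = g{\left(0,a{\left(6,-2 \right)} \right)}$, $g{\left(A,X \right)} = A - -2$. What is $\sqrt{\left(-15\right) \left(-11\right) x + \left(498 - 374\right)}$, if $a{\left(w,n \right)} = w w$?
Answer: $\sqrt{454} \approx 21.307$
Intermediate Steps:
$a{\left(w,n \right)} = w^{2}$
$g{\left(A,X \right)} = 2 + A$ ($g{\left(A,X \right)} = A + 2 = 2 + A$)
$x = 2$ ($x = 2 + 0 = 2$)
$\sqrt{\left(-15\right) \left(-11\right) x + \left(498 - 374\right)} = \sqrt{\left(-15\right) \left(-11\right) 2 + \left(498 - 374\right)} = \sqrt{165 \cdot 2 + \left(498 - 374\right)} = \sqrt{330 + 124} = \sqrt{454}$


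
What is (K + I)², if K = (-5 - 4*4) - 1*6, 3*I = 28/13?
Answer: 1050625/1521 ≈ 690.75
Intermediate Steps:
I = 28/39 (I = (28/13)/3 = (28*(1/13))/3 = (⅓)*(28/13) = 28/39 ≈ 0.71795)
K = -27 (K = (-5 - 16) - 6 = -21 - 6 = -27)
(K + I)² = (-27 + 28/39)² = (-1025/39)² = 1050625/1521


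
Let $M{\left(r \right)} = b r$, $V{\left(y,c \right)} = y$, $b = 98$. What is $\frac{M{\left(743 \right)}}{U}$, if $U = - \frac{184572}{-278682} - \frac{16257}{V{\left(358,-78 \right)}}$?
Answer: $- \frac{1210753085164}{744076083} \approx -1627.2$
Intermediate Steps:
$M{\left(r \right)} = 98 r$
$U = - \frac{744076083}{16628026}$ ($U = - \frac{184572}{-278682} - \frac{16257}{358} = \left(-184572\right) \left(- \frac{1}{278682}\right) - \frac{16257}{358} = \frac{30762}{46447} - \frac{16257}{358} = - \frac{744076083}{16628026} \approx -44.748$)
$\frac{M{\left(743 \right)}}{U} = \frac{98 \cdot 743}{- \frac{744076083}{16628026}} = 72814 \left(- \frac{16628026}{744076083}\right) = - \frac{1210753085164}{744076083}$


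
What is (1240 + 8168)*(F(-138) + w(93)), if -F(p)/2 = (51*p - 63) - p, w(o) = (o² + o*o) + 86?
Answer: 294564480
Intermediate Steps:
w(o) = 86 + 2*o² (w(o) = (o² + o²) + 86 = 2*o² + 86 = 86 + 2*o²)
F(p) = 126 - 100*p (F(p) = -2*((51*p - 63) - p) = -2*((-63 + 51*p) - p) = -2*(-63 + 50*p) = 126 - 100*p)
(1240 + 8168)*(F(-138) + w(93)) = (1240 + 8168)*((126 - 100*(-138)) + (86 + 2*93²)) = 9408*((126 + 13800) + (86 + 2*8649)) = 9408*(13926 + (86 + 17298)) = 9408*(13926 + 17384) = 9408*31310 = 294564480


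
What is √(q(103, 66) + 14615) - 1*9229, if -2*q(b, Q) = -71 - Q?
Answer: -9229 + 3*√6526/2 ≈ -9107.8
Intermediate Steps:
q(b, Q) = 71/2 + Q/2 (q(b, Q) = -(-71 - Q)/2 = 71/2 + Q/2)
√(q(103, 66) + 14615) - 1*9229 = √((71/2 + (½)*66) + 14615) - 1*9229 = √((71/2 + 33) + 14615) - 9229 = √(137/2 + 14615) - 9229 = √(29367/2) - 9229 = 3*√6526/2 - 9229 = -9229 + 3*√6526/2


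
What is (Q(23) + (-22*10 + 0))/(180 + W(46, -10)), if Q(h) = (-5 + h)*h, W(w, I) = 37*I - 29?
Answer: -194/219 ≈ -0.88585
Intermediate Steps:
W(w, I) = -29 + 37*I
Q(h) = h*(-5 + h)
(Q(23) + (-22*10 + 0))/(180 + W(46, -10)) = (23*(-5 + 23) + (-22*10 + 0))/(180 + (-29 + 37*(-10))) = (23*18 + (-220 + 0))/(180 + (-29 - 370)) = (414 - 220)/(180 - 399) = 194/(-219) = 194*(-1/219) = -194/219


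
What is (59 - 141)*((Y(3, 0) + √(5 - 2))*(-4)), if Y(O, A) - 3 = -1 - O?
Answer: -328 + 328*√3 ≈ 240.11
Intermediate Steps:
Y(O, A) = 2 - O (Y(O, A) = 3 + (-1 - O) = 2 - O)
(59 - 141)*((Y(3, 0) + √(5 - 2))*(-4)) = (59 - 141)*(((2 - 1*3) + √(5 - 2))*(-4)) = -82*((2 - 3) + √3)*(-4) = -82*(-1 + √3)*(-4) = -82*(4 - 4*√3) = -328 + 328*√3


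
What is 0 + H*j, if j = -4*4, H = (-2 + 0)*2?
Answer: 64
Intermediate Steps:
H = -4 (H = -2*2 = -4)
j = -16
0 + H*j = 0 - 4*(-16) = 0 + 64 = 64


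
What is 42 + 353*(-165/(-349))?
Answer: 72903/349 ≈ 208.89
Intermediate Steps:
42 + 353*(-165/(-349)) = 42 + 353*(-165*(-1/349)) = 42 + 353*(165/349) = 42 + 58245/349 = 72903/349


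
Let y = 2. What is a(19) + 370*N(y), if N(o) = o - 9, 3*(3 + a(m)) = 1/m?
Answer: -147800/57 ≈ -2593.0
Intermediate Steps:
a(m) = -3 + 1/(3*m)
N(o) = -9 + o
a(19) + 370*N(y) = (-3 + (⅓)/19) + 370*(-9 + 2) = (-3 + (⅓)*(1/19)) + 370*(-7) = (-3 + 1/57) - 2590 = -170/57 - 2590 = -147800/57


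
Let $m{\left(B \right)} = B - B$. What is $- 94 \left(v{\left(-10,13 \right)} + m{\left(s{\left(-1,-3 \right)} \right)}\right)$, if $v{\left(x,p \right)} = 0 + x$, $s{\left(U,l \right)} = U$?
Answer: $940$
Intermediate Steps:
$v{\left(x,p \right)} = x$
$m{\left(B \right)} = 0$
$- 94 \left(v{\left(-10,13 \right)} + m{\left(s{\left(-1,-3 \right)} \right)}\right) = - 94 \left(-10 + 0\right) = \left(-94\right) \left(-10\right) = 940$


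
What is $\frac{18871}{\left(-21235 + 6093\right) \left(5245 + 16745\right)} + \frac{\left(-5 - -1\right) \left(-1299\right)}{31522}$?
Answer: $\frac{7652790593}{46442308260} \approx 0.16478$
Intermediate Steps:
$\frac{18871}{\left(-21235 + 6093\right) \left(5245 + 16745\right)} + \frac{\left(-5 - -1\right) \left(-1299\right)}{31522} = \frac{18871}{\left(-15142\right) 21990} + \left(-5 + 1\right) \left(-1299\right) \frac{1}{31522} = \frac{18871}{-332972580} + \left(-4\right) \left(-1299\right) \frac{1}{31522} = 18871 \left(- \frac{1}{332972580}\right) + 5196 \cdot \frac{1}{31522} = - \frac{167}{2946660} + \frac{2598}{15761} = \frac{7652790593}{46442308260}$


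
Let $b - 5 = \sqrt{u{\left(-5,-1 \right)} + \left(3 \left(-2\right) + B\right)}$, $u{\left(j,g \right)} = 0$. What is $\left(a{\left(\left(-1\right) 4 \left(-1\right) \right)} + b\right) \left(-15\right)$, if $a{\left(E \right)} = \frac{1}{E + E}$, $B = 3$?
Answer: $- \frac{615}{8} - 15 i \sqrt{3} \approx -76.875 - 25.981 i$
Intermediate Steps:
$b = 5 + i \sqrt{3}$ ($b = 5 + \sqrt{0 + \left(3 \left(-2\right) + 3\right)} = 5 + \sqrt{0 + \left(-6 + 3\right)} = 5 + \sqrt{0 - 3} = 5 + \sqrt{-3} = 5 + i \sqrt{3} \approx 5.0 + 1.732 i$)
$a{\left(E \right)} = \frac{1}{2 E}$
$\left(a{\left(\left(-1\right) 4 \left(-1\right) \right)} + b\right) \left(-15\right) = \left(\frac{1}{2 \left(-1\right) 4 \left(-1\right)} + \left(5 + i \sqrt{3}\right)\right) \left(-15\right) = \left(\frac{1}{2 \left(\left(-4\right) \left(-1\right)\right)} + \left(5 + i \sqrt{3}\right)\right) \left(-15\right) = \left(\frac{1}{2 \cdot 4} + \left(5 + i \sqrt{3}\right)\right) \left(-15\right) = \left(\frac{1}{2} \cdot \frac{1}{4} + \left(5 + i \sqrt{3}\right)\right) \left(-15\right) = \left(\frac{1}{8} + \left(5 + i \sqrt{3}\right)\right) \left(-15\right) = \left(\frac{41}{8} + i \sqrt{3}\right) \left(-15\right) = - \frac{615}{8} - 15 i \sqrt{3}$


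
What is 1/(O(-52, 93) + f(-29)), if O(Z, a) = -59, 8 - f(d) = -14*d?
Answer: -1/457 ≈ -0.0021882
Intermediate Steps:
f(d) = 8 + 14*d (f(d) = 8 - (-14)*d = 8 + 14*d)
1/(O(-52, 93) + f(-29)) = 1/(-59 + (8 + 14*(-29))) = 1/(-59 + (8 - 406)) = 1/(-59 - 398) = 1/(-457) = -1/457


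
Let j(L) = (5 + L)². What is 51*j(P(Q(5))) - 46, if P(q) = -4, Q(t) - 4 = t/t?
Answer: 5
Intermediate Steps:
Q(t) = 5 (Q(t) = 4 + t/t = 4 + 1 = 5)
51*j(P(Q(5))) - 46 = 51*(5 - 4)² - 46 = 51*1² - 46 = 51*1 - 46 = 51 - 46 = 5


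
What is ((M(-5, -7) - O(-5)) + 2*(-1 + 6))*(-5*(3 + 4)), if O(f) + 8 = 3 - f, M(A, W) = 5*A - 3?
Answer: 630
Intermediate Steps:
M(A, W) = -3 + 5*A
O(f) = -5 - f (O(f) = -8 + (3 - f) = -5 - f)
((M(-5, -7) - O(-5)) + 2*(-1 + 6))*(-5*(3 + 4)) = (((-3 + 5*(-5)) - (-5 - 1*(-5))) + 2*(-1 + 6))*(-5*(3 + 4)) = (((-3 - 25) - (-5 + 5)) + 2*5)*(-5*7) = ((-28 - 1*0) + 10)*(-35) = ((-28 + 0) + 10)*(-35) = (-28 + 10)*(-35) = -18*(-35) = 630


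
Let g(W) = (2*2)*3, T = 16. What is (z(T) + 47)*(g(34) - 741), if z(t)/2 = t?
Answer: -57591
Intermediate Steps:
z(t) = 2*t
g(W) = 12 (g(W) = 4*3 = 12)
(z(T) + 47)*(g(34) - 741) = (2*16 + 47)*(12 - 741) = (32 + 47)*(-729) = 79*(-729) = -57591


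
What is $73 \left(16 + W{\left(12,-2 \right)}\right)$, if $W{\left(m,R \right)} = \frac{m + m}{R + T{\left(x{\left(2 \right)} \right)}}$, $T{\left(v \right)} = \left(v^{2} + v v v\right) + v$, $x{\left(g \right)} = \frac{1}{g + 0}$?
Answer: $- \frac{1168}{3} \approx -389.33$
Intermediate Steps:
$x{\left(g \right)} = \frac{1}{g}$
$T{\left(v \right)} = v + v^{2} + v^{3}$ ($T{\left(v \right)} = \left(v^{2} + v^{2} v\right) + v = \left(v^{2} + v^{3}\right) + v = v + v^{2} + v^{3}$)
$W{\left(m,R \right)} = \frac{2 m}{\frac{7}{8} + R}$ ($W{\left(m,R \right)} = \frac{m + m}{R + \frac{1 + \frac{1}{2} + \left(\frac{1}{2}\right)^{2}}{2}} = \frac{2 m}{R + \frac{1 + \frac{1}{2} + \left(\frac{1}{2}\right)^{2}}{2}} = \frac{2 m}{R + \frac{1 + \frac{1}{2} + \frac{1}{4}}{2}} = \frac{2 m}{R + \frac{1}{2} \cdot \frac{7}{4}} = \frac{2 m}{R + \frac{7}{8}} = \frac{2 m}{\frac{7}{8} + R}$)
$73 \left(16 + W{\left(12,-2 \right)}\right) = 73 \left(16 + 16 \cdot 12 \frac{1}{7 + 8 \left(-2\right)}\right) = 73 \left(16 + 16 \cdot 12 \frac{1}{7 - 16}\right) = 73 \left(16 + 16 \cdot 12 \frac{1}{-9}\right) = 73 \left(16 + 16 \cdot 12 \left(- \frac{1}{9}\right)\right) = 73 \left(16 - \frac{64}{3}\right) = 73 \left(- \frac{16}{3}\right) = - \frac{1168}{3}$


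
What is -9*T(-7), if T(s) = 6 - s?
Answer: -117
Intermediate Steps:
-9*T(-7) = -9*(6 - 1*(-7)) = -9*(6 + 7) = -9*13 = -117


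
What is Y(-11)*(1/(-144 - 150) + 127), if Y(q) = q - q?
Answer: 0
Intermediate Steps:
Y(q) = 0
Y(-11)*(1/(-144 - 150) + 127) = 0*(1/(-144 - 150) + 127) = 0*(1/(-294) + 127) = 0*(-1/294 + 127) = 0*(37337/294) = 0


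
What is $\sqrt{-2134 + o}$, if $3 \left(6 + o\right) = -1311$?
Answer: $i \sqrt{2577} \approx 50.764 i$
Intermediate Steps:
$o = -443$ ($o = -6 + \frac{1}{3} \left(-1311\right) = -6 - 437 = -443$)
$\sqrt{-2134 + o} = \sqrt{-2134 - 443} = \sqrt{-2577} = i \sqrt{2577}$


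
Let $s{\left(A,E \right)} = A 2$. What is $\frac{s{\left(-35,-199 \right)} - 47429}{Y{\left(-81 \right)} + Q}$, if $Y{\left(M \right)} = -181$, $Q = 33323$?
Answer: $- \frac{47499}{33142} \approx -1.4332$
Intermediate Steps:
$s{\left(A,E \right)} = 2 A$
$\frac{s{\left(-35,-199 \right)} - 47429}{Y{\left(-81 \right)} + Q} = \frac{2 \left(-35\right) - 47429}{-181 + 33323} = \frac{-70 - 47429}{33142} = \left(-47499\right) \frac{1}{33142} = - \frac{47499}{33142}$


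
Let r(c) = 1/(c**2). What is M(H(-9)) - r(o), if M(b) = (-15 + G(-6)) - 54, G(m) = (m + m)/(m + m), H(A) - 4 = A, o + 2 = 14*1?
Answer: -9793/144 ≈ -68.007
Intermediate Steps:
o = 12 (o = -2 + 14*1 = -2 + 14 = 12)
H(A) = 4 + A
G(m) = 1 (G(m) = (2*m)/((2*m)) = (2*m)*(1/(2*m)) = 1)
r(c) = c**(-2)
M(b) = -68 (M(b) = (-15 + 1) - 54 = -14 - 54 = -68)
M(H(-9)) - r(o) = -68 - 1/12**2 = -68 - 1*1/144 = -68 - 1/144 = -9793/144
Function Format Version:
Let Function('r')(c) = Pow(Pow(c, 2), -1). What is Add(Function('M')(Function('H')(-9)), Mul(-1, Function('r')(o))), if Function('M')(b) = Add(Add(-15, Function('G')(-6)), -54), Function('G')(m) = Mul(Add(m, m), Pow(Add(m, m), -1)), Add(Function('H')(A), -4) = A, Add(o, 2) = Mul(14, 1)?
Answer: Rational(-9793, 144) ≈ -68.007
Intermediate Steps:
o = 12 (o = Add(-2, Mul(14, 1)) = Add(-2, 14) = 12)
Function('H')(A) = Add(4, A)
Function('G')(m) = 1 (Function('G')(m) = Mul(Mul(2, m), Pow(Mul(2, m), -1)) = Mul(Mul(2, m), Mul(Rational(1, 2), Pow(m, -1))) = 1)
Function('r')(c) = Pow(c, -2)
Function('M')(b) = -68 (Function('M')(b) = Add(Add(-15, 1), -54) = Add(-14, -54) = -68)
Add(Function('M')(Function('H')(-9)), Mul(-1, Function('r')(o))) = Add(-68, Mul(-1, Pow(12, -2))) = Add(-68, Mul(-1, Rational(1, 144))) = Add(-68, Rational(-1, 144)) = Rational(-9793, 144)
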